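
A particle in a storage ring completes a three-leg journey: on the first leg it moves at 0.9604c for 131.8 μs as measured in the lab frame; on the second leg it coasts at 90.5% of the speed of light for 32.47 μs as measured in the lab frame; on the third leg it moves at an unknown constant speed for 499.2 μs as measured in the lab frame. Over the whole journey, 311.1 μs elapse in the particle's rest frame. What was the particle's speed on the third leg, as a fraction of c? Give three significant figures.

β = 0.853

Leg 1: γ = 1/√(1 − 0.9604²) = 1/√0.07763 = 3.589; τ_1 = 131.8/3.589 = 36.72 μs.
Leg 2: β = 0.905; γ = 1/√(1 − 0.905²) = 1/√0.1810 = 2.351; τ_2 = 32.47/2.351 = 13.81 μs.
Leg 3: speed unknown; τ_3 = 499.2/γ_3.
Total proper time: 36.72 + 13.81 + τ_3 = 311.1, so τ_3 = 311.1 − 50.54 = 260.6 μs.
γ_3 = 499.2/260.6 = 1.916; β = √(1 − 1/γ²) = √0.7276.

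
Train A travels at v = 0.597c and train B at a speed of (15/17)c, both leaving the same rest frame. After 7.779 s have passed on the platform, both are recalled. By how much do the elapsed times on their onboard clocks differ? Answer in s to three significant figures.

A: γ = 1/√(1 − 0.597²) = 1/√0.6436 = 1.247; τ_A = 7.779/1.247 = 6.241 s.
B: γ = 1/√(1 − (15/17)²) = 17/8 = 2.125; τ_B = 7.779/2.125 = 3.661 s.

|τ_A − τ_B| = 2.58 s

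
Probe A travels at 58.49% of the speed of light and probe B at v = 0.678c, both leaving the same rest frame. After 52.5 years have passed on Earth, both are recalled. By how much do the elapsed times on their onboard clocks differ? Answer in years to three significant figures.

A: β = 0.5849; γ = 1/√(1 − 0.5849²) = 1/√0.6579 = 1.233; τ_A = 52.5/1.233 = 42.58 years.
B: γ = 1/√(1 − 0.678²) = 1/√0.5403 = 1.360; τ_B = 52.5/1.360 = 38.59 years.

|τ_A − τ_B| = 3.99 years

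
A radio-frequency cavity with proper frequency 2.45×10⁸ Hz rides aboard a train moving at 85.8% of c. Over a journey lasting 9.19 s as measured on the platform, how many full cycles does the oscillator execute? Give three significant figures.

β = 0.858; γ = 1/√(1 − 0.858²) = 1/√0.2638 = 1.947
The oscillator's own cycle count is N = f × τ where τ is the proper time on the train. τ = Δt/γ = 9.19/1.947 = 4.720 s = 4.720×10⁰ s.
N = 2.45×10⁸ × 4.720×10⁰ = 1.157×10⁹.

N = 1.16×10⁹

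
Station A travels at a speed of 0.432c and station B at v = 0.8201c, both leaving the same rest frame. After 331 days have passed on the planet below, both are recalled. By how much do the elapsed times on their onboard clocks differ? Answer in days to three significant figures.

|τ_A − τ_B| = 109 days

A: γ = 1/√(1 − 0.432²) = 1/√0.8134 = 1.109; τ_A = 331/1.109 = 298.5 days.
B: γ = 1/√(1 − 0.8201²) = 1/√0.3274 = 1.748; τ_B = 331/1.748 = 189.4 days.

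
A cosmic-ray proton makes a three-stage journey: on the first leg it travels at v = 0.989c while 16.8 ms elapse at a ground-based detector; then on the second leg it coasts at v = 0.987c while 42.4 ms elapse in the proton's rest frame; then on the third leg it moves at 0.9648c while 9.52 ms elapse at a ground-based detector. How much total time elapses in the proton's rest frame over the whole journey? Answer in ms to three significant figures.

τ = 47.4 ms

Leg 1: γ = 1/√(1 − 0.989²) = 1/√0.02188 = 6.761; τ_1 = 16.8/6.761 = 2.485 ms.
Leg 2: 42.4 ms is already measured in the proton's rest frame.
Leg 3: γ = 1/√(1 − 0.9648²) = 1/√0.06916 = 3.803; τ_3 = 9.52/3.803 = 2.504 ms.
Total: 2.485 + 42.40 + 2.504 ms.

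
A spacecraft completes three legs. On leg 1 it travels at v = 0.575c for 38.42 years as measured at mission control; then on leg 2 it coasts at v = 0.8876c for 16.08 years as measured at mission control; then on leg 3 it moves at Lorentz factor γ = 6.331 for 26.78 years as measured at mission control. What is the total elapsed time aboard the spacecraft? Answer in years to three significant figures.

Leg 1: γ = 1/√(1 − 0.575²) = 1/√0.6694 = 1.222; τ_1 = 38.42/1.222 = 31.43 years.
Leg 2: γ = 1/√(1 − 0.8876²) = 1/√0.2122 = 2.171; τ_2 = 16.08/2.171 = 7.407 years.
Leg 3: γ = 6.331; τ_3 = 26.78/6.331 = 4.230 years.
Total: 31.43 + 7.407 + 4.230 years.

τ = 43.1 years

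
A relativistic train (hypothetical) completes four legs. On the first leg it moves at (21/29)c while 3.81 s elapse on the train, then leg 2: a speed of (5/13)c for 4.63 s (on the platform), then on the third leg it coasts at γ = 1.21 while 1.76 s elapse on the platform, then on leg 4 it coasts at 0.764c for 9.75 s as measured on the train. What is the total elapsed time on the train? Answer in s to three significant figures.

τ = 19.3 s

Leg 1: 3.81 s is already measured on the train.
Leg 2: γ = 1/√(1 − (5/13)²) = 13/12 ≈ 1.083; τ_2 = 4.63/1.083 = 4.274 s.
Leg 3: γ = 1.21; τ_3 = 1.76/1.210 = 1.455 s.
Leg 4: 9.75 s is already measured on the train.
Total: 3.810 + 4.274 + 1.455 + 9.750 s.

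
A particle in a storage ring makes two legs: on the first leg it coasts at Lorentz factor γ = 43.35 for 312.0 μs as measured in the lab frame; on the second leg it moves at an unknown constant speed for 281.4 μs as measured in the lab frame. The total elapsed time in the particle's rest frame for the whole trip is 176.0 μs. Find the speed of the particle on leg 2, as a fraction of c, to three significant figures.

β = 0.800

Leg 1: γ = 43.35; τ_1 = 312.0/43.35 = 7.197 μs.
Leg 2: speed unknown; τ_2 = 281.4/γ_2.
Total proper time: 7.197 + τ_2 = 176.0, so τ_2 = 176.0 − 7.197 = 168.8 μs.
γ_2 = 281.4/168.8 = 1.667; β = √(1 − 1/γ²) = √0.6402.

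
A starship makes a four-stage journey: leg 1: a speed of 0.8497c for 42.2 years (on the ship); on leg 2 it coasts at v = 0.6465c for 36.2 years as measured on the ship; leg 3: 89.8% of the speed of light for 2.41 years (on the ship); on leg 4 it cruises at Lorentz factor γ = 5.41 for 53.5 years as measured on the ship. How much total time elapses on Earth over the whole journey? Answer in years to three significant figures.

Δt = 422 years

Leg 1: γ = 1/√(1 − 0.8497²) = 1/√0.2780 = 1.897; Δt_1 = 1.897 × 42.2 = 80.04 years.
Leg 2: γ = 1/√(1 − 0.6465²) = 1/√0.5820 = 1.311; Δt_2 = 1.311 × 36.2 = 47.45 years.
Leg 3: β = 0.898; γ = 1/√(1 − 0.898²) = 1/√0.1936 = 2.273; Δt_3 = 2.273 × 2.41 = 5.477 years.
Leg 4: γ = 5.41; Δt_4 = 5.410 × 53.5 = 289.4 years.
Total: 80.04 + 47.45 + 5.477 + 289.4 years.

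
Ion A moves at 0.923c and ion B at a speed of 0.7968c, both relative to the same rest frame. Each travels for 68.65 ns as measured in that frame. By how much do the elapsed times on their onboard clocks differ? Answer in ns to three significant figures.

|τ_A − τ_B| = 15.1 ns

A: γ = 1/√(1 − 0.923²) = 1/√0.1481 = 2.599; τ_A = 68.65/2.599 = 26.42 ns.
B: γ = 1/√(1 − 0.7968²) = 1/√0.3651 = 1.655; τ_B = 68.65/1.655 = 41.48 ns.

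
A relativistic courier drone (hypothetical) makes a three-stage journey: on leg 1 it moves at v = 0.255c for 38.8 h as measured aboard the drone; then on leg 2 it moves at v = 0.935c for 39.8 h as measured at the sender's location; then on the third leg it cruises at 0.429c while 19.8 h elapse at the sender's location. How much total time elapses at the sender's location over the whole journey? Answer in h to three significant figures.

Δt = 99.7 h

Leg 1: γ = 1/√(1 − 0.255²) = 1/√0.9350 = 1.034; Δt_1 = 1.034 × 38.8 = 40.13 h.
Leg 2: 39.8 h is already measured at the sender's location.
Leg 3: 19.8 h is already measured at the sender's location.
Total: 40.13 + 39.80 + 19.80 h.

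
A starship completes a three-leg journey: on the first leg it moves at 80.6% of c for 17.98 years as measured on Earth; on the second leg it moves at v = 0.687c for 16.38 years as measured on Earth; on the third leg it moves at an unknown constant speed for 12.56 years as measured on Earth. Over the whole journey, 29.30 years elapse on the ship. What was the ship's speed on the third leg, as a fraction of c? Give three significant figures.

β = 0.843

Leg 1: β = 0.806; γ = 1/√(1 − 0.806²) = 1/√0.3504 = 1.689; τ_1 = 17.98/1.689 = 10.64 years.
Leg 2: γ = 1/√(1 − 0.687²) = 1/√0.5280 = 1.376; τ_2 = 16.38/1.376 = 11.90 years.
Leg 3: speed unknown; τ_3 = 12.56/γ_3.
Total proper time: 10.64 + 11.90 + τ_3 = 29.30, so τ_3 = 29.30 − 22.55 = 6.755 years.
γ_3 = 12.56/6.755 = 1.859; β = √(1 − 1/γ²) = √0.7108.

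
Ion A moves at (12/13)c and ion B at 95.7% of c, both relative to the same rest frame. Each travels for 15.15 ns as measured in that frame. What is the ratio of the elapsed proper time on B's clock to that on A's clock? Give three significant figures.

A: γ = 1/√(1 − (12/13)²) = 13/5 = 2.600. B: β = 0.957; γ = 1/√(1 − 0.957²) = 1/√0.08415 = 3.447.
τ_A/τ_B = γ_B/γ_A = 3.447/2.600 = 1.326, so τ_B/τ_A = 0.7542.

τ_B/τ_A = 0.754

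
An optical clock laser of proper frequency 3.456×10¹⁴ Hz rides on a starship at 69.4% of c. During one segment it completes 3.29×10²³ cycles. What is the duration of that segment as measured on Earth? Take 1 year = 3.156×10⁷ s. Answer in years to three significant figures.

β = 0.694; γ = 1/√(1 − 0.694²) = 1/√0.5184 = 1.389
Proper time for N cycles: τ = N/f = 3.29×10²³/(3.456×10¹⁴) = 9.520×10⁸ s = 30.16 years.
Lab-frame duration Δt = γτ = 1.389 × 30.16 = 41.90 years.

Δt = 41.9 years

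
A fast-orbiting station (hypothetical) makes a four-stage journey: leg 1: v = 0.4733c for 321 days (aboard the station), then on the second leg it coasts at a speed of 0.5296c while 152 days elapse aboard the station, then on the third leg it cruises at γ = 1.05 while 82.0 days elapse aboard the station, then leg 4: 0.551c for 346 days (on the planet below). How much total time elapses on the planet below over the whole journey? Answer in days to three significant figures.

Δt = 976 days

Leg 1: γ = 1/√(1 − 0.4733²) = 1/√0.7760 = 1.135; Δt_1 = 1.135 × 321 = 364.4 days.
Leg 2: γ = 1/√(1 − 0.5296²) = 1/√0.7195 = 1.179; Δt_2 = 1.179 × 152 = 179.2 days.
Leg 3: γ = 1.05; Δt_3 = 1.050 × 82.0 = 86.10 days.
Leg 4: 346 days is already measured on the planet below.
Total: 364.4 + 179.2 + 86.10 + 346.0 days.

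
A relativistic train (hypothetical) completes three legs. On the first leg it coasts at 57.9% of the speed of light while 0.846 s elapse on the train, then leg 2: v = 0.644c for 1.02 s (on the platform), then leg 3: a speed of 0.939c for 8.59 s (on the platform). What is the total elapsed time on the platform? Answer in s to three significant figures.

Δt = 10.6 s

Leg 1: β = 0.579; γ = 1/√(1 − 0.579²) = 1/√0.6648 = 1.227; Δt_1 = 1.227 × 0.846 = 1.038 s.
Leg 2: 1.02 s is already measured on the platform.
Leg 3: 8.59 s is already measured on the platform.
Total: 1.038 + 1.020 + 8.590 s.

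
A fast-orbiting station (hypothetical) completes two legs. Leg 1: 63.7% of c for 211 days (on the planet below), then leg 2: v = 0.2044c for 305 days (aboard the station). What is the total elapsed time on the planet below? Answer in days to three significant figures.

Δt = 523 days

Leg 1: 211 days is already measured on the planet below.
Leg 2: γ = 1/√(1 − 0.2044²) = 1/√0.9582 = 1.022; Δt_2 = 1.022 × 305 = 311.6 days.
Total: 211.0 + 311.6 days.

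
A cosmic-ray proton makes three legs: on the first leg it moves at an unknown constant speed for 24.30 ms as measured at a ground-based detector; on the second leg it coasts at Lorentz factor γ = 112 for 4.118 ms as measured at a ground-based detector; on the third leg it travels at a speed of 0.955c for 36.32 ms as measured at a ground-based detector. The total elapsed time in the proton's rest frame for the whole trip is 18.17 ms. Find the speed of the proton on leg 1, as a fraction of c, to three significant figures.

Leg 1: speed unknown; τ_1 = 24.30/γ_1.
Leg 2: γ = 112; τ_2 = 4.118/112.0 = 0.03677 ms.
Leg 3: γ = 1/√(1 − 0.955²) = 1/√0.08798 = 3.371; τ_3 = 36.32/3.371 = 10.77 ms.
Total proper time: τ_1 + 0.03677 + 10.77 = 18.17, so τ_1 = 18.17 − 10.81 = 7.361 ms.
γ_1 = 24.30/7.361 = 3.301; β = √(1 − 1/γ²) = √0.9083.

β = 0.953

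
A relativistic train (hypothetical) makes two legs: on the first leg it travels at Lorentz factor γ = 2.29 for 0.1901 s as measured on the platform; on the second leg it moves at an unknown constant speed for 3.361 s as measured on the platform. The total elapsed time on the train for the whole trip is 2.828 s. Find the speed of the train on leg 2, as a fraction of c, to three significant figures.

Leg 1: γ = 2.29; τ_1 = 0.1901/2.290 = 0.08301 s.
Leg 2: speed unknown; τ_2 = 3.361/γ_2.
Total proper time: 0.08301 + τ_2 = 2.828, so τ_2 = 2.828 − 0.08301 = 2.745 s.
γ_2 = 3.361/2.745 = 1.224; β = √(1 − 1/γ²) = √0.3330.

β = 0.577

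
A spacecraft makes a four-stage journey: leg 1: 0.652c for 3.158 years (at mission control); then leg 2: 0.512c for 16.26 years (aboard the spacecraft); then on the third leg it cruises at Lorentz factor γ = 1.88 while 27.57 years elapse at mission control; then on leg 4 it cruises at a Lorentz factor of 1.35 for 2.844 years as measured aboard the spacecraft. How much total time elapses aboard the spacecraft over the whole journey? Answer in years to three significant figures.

Leg 1: γ = 1/√(1 − 0.652²) = 1/√0.5749 = 1.319; τ_1 = 3.158/1.319 = 2.394 years.
Leg 2: 16.26 years is already measured aboard the spacecraft.
Leg 3: γ = 1.88; τ_3 = 27.57/1.880 = 14.66 years.
Leg 4: 2.844 years is already measured aboard the spacecraft.
Total: 2.394 + 16.26 + 14.66 + 2.844 years.

τ = 36.2 years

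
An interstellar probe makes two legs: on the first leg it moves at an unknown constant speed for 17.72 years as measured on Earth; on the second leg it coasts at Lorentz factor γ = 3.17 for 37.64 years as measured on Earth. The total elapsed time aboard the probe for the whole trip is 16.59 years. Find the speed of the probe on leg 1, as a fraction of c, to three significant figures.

β = 0.964

Leg 1: speed unknown; τ_1 = 17.72/γ_1.
Leg 2: γ = 3.17; τ_2 = 37.64/3.170 = 11.87 years.
Total proper time: τ_1 + 11.87 = 16.59, so τ_1 = 16.59 − 11.87 = 4.716 years.
γ_1 = 17.72/4.716 = 3.757; β = √(1 − 1/γ²) = √0.9292.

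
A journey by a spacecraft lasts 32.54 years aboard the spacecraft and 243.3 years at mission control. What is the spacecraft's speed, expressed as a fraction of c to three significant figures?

β = 0.991

The proper time is measured aboard the spacecraft (both events occur at the spacecraft's location); Δt is measured at mission control. γ = Δt/τ = 243.3/32.54 = 7.477.
β = √(1 − 1/γ²) = √(1 − 0.01789) = √0.9821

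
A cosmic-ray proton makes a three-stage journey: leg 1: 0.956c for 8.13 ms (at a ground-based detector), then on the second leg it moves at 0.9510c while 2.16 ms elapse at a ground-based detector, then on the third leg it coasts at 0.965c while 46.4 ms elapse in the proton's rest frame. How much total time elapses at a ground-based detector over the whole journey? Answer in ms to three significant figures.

Leg 1: 8.13 ms is already measured at a ground-based detector.
Leg 2: 2.16 ms is already measured at a ground-based detector.
Leg 3: γ = 1/√(1 − 0.965²) = 1/√0.06878 = 3.813; Δt_3 = 3.813 × 46.4 = 176.9 ms.
Total: 8.130 + 2.160 + 176.9 ms.

Δt = 187 ms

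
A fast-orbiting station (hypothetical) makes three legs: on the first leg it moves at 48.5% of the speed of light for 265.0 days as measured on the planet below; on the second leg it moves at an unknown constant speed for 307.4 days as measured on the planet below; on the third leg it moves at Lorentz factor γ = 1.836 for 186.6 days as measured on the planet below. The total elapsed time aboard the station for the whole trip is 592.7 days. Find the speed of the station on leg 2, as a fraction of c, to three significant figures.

β = 0.537

Leg 1: β = 0.485; γ = 1/√(1 − 0.485²) = 1/√0.7648 = 1.143; τ_1 = 265.0/1.143 = 231.7 days.
Leg 2: speed unknown; τ_2 = 307.4/γ_2.
Leg 3: γ = 1.836; τ_3 = 186.6/1.836 = 101.6 days.
Total proper time: 231.7 + τ_2 + 101.6 = 592.7, so τ_2 = 592.7 − 333.4 = 259.3 days.
γ_2 = 307.4/259.3 = 1.185; β = √(1 − 1/γ²) = √0.2884.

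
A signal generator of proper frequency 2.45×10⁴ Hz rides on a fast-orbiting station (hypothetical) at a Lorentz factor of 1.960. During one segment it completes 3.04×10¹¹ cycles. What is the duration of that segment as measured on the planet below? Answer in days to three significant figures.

γ = 1.960
Proper time for N cycles: τ = N/f = 3.04×10¹¹/(2.45×10⁴) = 1.241×10⁷ s = 143.6 days.
Lab-frame duration Δt = γτ = 1.960 × 143.6 = 281.5 days.

Δt = 281 days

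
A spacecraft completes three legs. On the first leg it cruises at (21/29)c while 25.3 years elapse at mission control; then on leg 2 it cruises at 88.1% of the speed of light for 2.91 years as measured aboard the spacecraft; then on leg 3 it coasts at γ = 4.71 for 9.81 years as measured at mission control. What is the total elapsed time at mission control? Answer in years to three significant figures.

Leg 1: 25.3 years is already measured at mission control.
Leg 2: β = 0.881; γ = 1/√(1 − 0.881²) = 1/√0.2238 = 2.114; Δt_2 = 2.114 × 2.91 = 6.151 years.
Leg 3: 9.81 years is already measured at mission control.
Total: 25.30 + 6.151 + 9.810 years.

Δt = 41.3 years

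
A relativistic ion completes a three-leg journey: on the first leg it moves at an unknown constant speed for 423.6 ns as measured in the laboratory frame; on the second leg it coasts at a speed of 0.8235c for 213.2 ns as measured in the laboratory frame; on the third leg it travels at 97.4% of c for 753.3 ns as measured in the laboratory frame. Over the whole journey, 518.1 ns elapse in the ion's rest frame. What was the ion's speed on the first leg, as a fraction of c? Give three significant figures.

Leg 1: speed unknown; τ_1 = 423.6/γ_1.
Leg 2: γ = 1/√(1 − 0.8235²) = 1/√0.3218 = 1.763; τ_2 = 213.2/1.763 = 121.0 ns.
Leg 3: β = 0.974; γ = 1/√(1 − 0.974²) = 1/√0.05132 = 4.414; τ_3 = 753.3/4.414 = 170.7 ns.
Total proper time: τ_1 + 121.0 + 170.7 = 518.1, so τ_1 = 518.1 − 291.6 = 226.5 ns.
γ_1 = 423.6/226.5 = 1.870; β = √(1 − 1/γ²) = √0.7141.

β = 0.845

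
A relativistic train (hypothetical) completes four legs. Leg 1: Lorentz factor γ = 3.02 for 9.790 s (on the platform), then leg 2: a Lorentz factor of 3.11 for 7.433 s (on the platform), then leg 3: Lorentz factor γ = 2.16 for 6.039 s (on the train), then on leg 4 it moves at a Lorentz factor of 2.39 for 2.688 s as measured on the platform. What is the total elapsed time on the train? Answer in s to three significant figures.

Leg 1: γ = 3.02; τ_1 = 9.790/3.020 = 3.242 s.
Leg 2: γ = 3.11; τ_2 = 7.433/3.110 = 2.390 s.
Leg 3: 6.039 s is already measured on the train.
Leg 4: γ = 2.39; τ_4 = 2.688/2.390 = 1.125 s.
Total: 3.242 + 2.390 + 6.039 + 1.125 s.

τ = 12.8 s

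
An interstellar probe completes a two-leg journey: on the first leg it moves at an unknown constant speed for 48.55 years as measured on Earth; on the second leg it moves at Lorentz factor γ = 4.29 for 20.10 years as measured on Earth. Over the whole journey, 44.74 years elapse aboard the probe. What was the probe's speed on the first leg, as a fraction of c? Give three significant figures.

β = 0.565

Leg 1: speed unknown; τ_1 = 48.55/γ_1.
Leg 2: γ = 4.29; τ_2 = 20.10/4.290 = 4.685 years.
Total proper time: τ_1 + 4.685 = 44.74, so τ_1 = 44.74 − 4.685 = 40.05 years.
γ_1 = 48.55/40.05 = 1.212; β = √(1 − 1/γ²) = √0.3193.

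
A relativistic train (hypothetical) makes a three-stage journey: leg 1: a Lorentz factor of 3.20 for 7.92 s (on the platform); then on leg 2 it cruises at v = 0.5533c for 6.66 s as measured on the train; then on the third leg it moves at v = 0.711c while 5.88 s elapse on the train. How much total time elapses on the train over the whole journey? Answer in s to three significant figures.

τ = 15.0 s

Leg 1: γ = 3.20; τ_1 = 7.92/3.200 = 2.475 s.
Leg 2: 6.66 s is already measured on the train.
Leg 3: 5.88 s is already measured on the train.
Total: 2.475 + 6.660 + 5.880 s.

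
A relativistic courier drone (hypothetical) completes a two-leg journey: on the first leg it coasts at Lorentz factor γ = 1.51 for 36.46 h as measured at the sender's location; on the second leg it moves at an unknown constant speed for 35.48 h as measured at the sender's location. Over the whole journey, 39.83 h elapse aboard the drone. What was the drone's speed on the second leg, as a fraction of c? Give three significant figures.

Leg 1: γ = 1.51; τ_1 = 36.46/1.510 = 24.15 h.
Leg 2: speed unknown; τ_2 = 35.48/γ_2.
Total proper time: 24.15 + τ_2 = 39.83, so τ_2 = 39.83 − 24.15 = 15.68 h.
γ_2 = 35.48/15.68 = 2.262; β = √(1 − 1/γ²) = √0.8046.

β = 0.897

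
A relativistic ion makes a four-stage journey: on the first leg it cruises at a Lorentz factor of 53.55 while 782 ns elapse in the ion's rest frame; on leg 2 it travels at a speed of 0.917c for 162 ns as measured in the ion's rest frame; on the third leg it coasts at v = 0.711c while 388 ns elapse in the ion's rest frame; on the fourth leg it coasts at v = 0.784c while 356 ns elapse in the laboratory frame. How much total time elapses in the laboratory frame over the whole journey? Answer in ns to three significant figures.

Δt = 4.32×10⁴ ns

Leg 1: γ = 53.55; Δt_1 = 53.55 × 782 = 4.188×10⁴ ns.
Leg 2: γ = 1/√(1 − 0.917²) = 1/√0.1591 = 2.507; Δt_2 = 2.507 × 162 = 406.1 ns.
Leg 3: γ = 1/√(1 − 0.711²) = 1/√0.4945 = 1.422; Δt_3 = 1.422 × 388 = 551.8 ns.
Leg 4: 356 ns is already measured in the laboratory frame.
Total: 4.188×10⁴ + 406.1 + 551.8 + 356.0 ns.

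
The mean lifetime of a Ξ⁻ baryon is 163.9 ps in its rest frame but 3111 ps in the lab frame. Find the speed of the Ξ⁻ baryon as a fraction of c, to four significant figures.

v = 0.9986c

γ = Δt/τ₀ = 3111/163.9 = 18.98
β = √(1 − 1/γ²) = √(1 − 0.002776) = √0.9972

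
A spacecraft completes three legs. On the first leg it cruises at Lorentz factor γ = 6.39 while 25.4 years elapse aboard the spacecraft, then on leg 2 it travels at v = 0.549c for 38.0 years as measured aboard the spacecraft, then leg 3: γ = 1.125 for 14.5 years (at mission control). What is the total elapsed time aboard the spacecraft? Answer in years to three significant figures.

Leg 1: 25.4 years is already measured aboard the spacecraft.
Leg 2: 38.0 years is already measured aboard the spacecraft.
Leg 3: γ = 1.125; τ_3 = 14.5/1.125 = 12.89 years.
Total: 25.40 + 38.00 + 12.89 years.

τ = 76.3 years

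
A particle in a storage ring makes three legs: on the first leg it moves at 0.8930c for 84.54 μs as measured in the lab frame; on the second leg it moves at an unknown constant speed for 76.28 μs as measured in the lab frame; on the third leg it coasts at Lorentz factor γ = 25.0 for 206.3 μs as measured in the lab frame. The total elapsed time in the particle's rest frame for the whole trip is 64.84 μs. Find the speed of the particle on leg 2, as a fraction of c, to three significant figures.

β = 0.970

Leg 1: γ = 1/√(1 − 0.8930²) = 1/√0.2026 = 2.222; τ_1 = 84.54/2.222 = 38.05 μs.
Leg 2: speed unknown; τ_2 = 76.28/γ_2.
Leg 3: γ = 25.0; τ_3 = 206.3/25.00 = 8.252 μs.
Total proper time: 38.05 + τ_2 + 8.252 = 64.84, so τ_2 = 64.84 − 46.30 = 18.54 μs.
γ_2 = 76.28/18.54 = 4.114; β = √(1 − 1/γ²) = √0.9409.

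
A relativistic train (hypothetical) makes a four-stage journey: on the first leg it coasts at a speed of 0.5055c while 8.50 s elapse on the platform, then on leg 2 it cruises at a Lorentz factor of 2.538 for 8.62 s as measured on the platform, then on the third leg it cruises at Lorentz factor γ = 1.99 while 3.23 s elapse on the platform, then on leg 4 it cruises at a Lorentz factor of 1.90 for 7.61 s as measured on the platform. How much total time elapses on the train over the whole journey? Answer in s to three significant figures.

τ = 16.4 s

Leg 1: γ = 1/√(1 − 0.5055²) = 1/√0.7445 = 1.159; τ_1 = 8.50/1.159 = 7.334 s.
Leg 2: γ = 2.538; τ_2 = 8.62/2.538 = 3.396 s.
Leg 3: γ = 1.99; τ_3 = 3.23/1.990 = 1.623 s.
Leg 4: γ = 1.90; τ_4 = 7.61/1.900 = 4.005 s.
Total: 7.334 + 3.396 + 1.623 + 4.005 s.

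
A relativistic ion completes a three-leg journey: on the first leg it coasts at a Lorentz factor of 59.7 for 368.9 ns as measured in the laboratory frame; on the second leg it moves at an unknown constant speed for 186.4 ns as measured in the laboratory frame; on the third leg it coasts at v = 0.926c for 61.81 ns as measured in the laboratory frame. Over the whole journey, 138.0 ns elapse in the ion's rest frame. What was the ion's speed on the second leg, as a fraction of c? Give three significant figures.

β = 0.813

Leg 1: γ = 59.7; τ_1 = 368.9/59.70 = 6.179 ns.
Leg 2: speed unknown; τ_2 = 186.4/γ_2.
Leg 3: γ = 1/√(1 − 0.926²) = 1/√0.1425 = 2.649; τ_3 = 61.81/2.649 = 23.33 ns.
Total proper time: 6.179 + τ_2 + 23.33 = 138.0, so τ_2 = 138.0 − 29.51 = 108.5 ns.
γ_2 = 186.4/108.5 = 1.718; β = √(1 − 1/γ²) = √0.6613.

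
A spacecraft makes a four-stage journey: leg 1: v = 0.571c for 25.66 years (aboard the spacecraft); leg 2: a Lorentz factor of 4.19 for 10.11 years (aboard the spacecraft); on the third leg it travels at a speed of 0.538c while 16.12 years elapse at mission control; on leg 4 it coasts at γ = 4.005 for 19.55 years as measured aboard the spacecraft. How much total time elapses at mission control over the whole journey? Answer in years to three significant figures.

Δt = 168 years

Leg 1: γ = 1/√(1 − 0.571²) = 1/√0.6740 = 1.218; Δt_1 = 1.218 × 25.66 = 31.26 years.
Leg 2: γ = 4.19; Δt_2 = 4.190 × 10.11 = 42.36 years.
Leg 3: 16.12 years is already measured at mission control.
Leg 4: γ = 4.005; Δt_4 = 4.005 × 19.55 = 78.30 years.
Total: 31.26 + 42.36 + 16.12 + 78.30 years.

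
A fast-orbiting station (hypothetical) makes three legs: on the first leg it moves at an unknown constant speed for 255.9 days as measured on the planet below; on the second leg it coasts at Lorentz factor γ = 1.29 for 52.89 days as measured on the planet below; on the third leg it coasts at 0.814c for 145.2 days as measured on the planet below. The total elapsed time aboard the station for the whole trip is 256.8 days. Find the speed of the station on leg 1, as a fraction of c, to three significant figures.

β = 0.858

Leg 1: speed unknown; τ_1 = 255.9/γ_1.
Leg 2: γ = 1.29; τ_2 = 52.89/1.290 = 41.00 days.
Leg 3: γ = 1/√(1 − 0.814²) = 1/√0.3374 = 1.722; τ_3 = 145.2/1.722 = 84.34 days.
Total proper time: τ_1 + 41.00 + 84.34 = 256.8, so τ_1 = 256.8 − 125.3 = 131.5 days.
γ_1 = 255.9/131.5 = 1.947; β = √(1 − 1/γ²) = √0.7361.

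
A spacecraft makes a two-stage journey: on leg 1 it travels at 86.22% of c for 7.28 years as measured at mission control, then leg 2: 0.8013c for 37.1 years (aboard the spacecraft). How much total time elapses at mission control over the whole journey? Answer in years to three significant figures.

Leg 1: 7.28 years is already measured at mission control.
Leg 2: γ = 1/√(1 − 0.8013²) = 1/√0.3579 = 1.672; Δt_2 = 1.672 × 37.1 = 62.01 years.
Total: 7.280 + 62.01 years.

Δt = 69.3 years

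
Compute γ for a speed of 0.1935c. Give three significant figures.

γ = 1.02

γ = 1/√(1 − 0.1935²) = 1/√0.9626 = 1.019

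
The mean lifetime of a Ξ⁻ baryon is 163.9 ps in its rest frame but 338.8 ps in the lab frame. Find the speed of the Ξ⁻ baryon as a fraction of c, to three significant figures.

γ = Δt/τ₀ = 338.8/163.9 = 2.067
β = √(1 − 1/γ²) = √(1 − 0.2340) = √0.7660

β = 0.875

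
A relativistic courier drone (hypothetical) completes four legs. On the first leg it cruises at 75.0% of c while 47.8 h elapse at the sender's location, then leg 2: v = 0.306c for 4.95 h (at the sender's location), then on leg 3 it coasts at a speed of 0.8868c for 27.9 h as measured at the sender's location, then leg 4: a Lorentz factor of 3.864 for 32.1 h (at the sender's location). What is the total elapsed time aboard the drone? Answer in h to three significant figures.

Leg 1: β = 0.750; γ = 1/√(1 − 0.750²) = 1/√0.4375 = 1.512; τ_1 = 47.8/1.512 = 31.62 h.
Leg 2: γ = 1/√(1 − 0.306²) = 1/√0.9064 = 1.050; τ_2 = 4.95/1.050 = 4.713 h.
Leg 3: γ = 1/√(1 − 0.8868²) = 1/√0.2136 = 2.164; τ_3 = 27.9/2.164 = 12.89 h.
Leg 4: γ = 3.864; τ_4 = 32.1/3.864 = 8.307 h.
Total: 31.62 + 4.713 + 12.89 + 8.307 h.

τ = 57.5 h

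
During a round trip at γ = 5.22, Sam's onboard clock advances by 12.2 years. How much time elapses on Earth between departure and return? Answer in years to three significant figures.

Δt = 63.7 years

γ = 5.22
Earth-frame duration is the dilated interval: Δt = γτ = 5.220 × 12.2 years.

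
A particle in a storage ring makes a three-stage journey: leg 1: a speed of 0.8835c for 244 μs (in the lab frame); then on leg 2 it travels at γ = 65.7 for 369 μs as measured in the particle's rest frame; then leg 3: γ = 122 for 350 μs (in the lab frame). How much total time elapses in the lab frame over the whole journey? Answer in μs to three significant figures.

Δt = 2.48×10⁴ μs

Leg 1: 244 μs is already measured in the lab frame.
Leg 2: γ = 65.7; Δt_2 = 65.70 × 369 = 2.424×10⁴ μs.
Leg 3: 350 μs is already measured in the lab frame.
Total: 244.0 + 2.424×10⁴ + 350.0 μs.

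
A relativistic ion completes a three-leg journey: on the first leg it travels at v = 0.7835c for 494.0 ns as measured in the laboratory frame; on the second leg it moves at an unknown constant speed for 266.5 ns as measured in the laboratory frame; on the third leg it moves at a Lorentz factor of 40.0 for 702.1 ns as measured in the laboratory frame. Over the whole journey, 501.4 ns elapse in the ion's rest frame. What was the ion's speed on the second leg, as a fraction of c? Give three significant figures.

β = 0.748

Leg 1: γ = 1/√(1 − 0.7835²) = 1/√0.3861 = 1.609; τ_1 = 494.0/1.609 = 307.0 ns.
Leg 2: speed unknown; τ_2 = 266.5/γ_2.
Leg 3: γ = 40.0; τ_3 = 702.1/40.00 = 17.55 ns.
Total proper time: 307.0 + τ_2 + 17.55 = 501.4, so τ_2 = 501.4 − 324.5 = 176.9 ns.
γ_2 = 266.5/176.9 = 1.507; β = √(1 − 1/γ²) = √0.5595.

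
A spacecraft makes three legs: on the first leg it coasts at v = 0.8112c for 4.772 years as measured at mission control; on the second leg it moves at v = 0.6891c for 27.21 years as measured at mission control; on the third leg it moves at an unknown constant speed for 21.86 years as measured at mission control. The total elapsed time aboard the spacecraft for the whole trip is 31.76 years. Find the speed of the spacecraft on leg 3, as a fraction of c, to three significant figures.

β = 0.906

Leg 1: γ = 1/√(1 − 0.8112²) = 1/√0.3420 = 1.710; τ_1 = 4.772/1.710 = 2.791 years.
Leg 2: γ = 1/√(1 − 0.6891²) = 1/√0.5251 = 1.380; τ_2 = 27.21/1.380 = 19.72 years.
Leg 3: speed unknown; τ_3 = 21.86/γ_3.
Total proper time: 2.791 + 19.72 + τ_3 = 31.76, so τ_3 = 31.76 − 22.51 = 9.251 years.
γ_3 = 21.86/9.251 = 2.363; β = √(1 − 1/γ²) = √0.8209.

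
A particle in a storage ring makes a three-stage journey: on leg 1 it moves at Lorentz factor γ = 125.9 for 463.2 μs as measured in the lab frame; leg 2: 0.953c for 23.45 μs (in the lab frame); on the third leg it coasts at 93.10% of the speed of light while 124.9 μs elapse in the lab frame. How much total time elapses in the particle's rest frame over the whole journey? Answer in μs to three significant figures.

τ = 56.4 μs

Leg 1: γ = 125.9; τ_1 = 463.2/125.9 = 3.679 μs.
Leg 2: γ = 1/√(1 − 0.953²) = 1/√0.09179 = 3.301; τ_2 = 23.45/3.301 = 7.105 μs.
Leg 3: β = 0.9310; γ = 1/√(1 − 0.9310²) = 1/√0.1332 = 2.740; τ_3 = 124.9/2.740 = 45.59 μs.
Total: 3.679 + 7.105 + 45.59 μs.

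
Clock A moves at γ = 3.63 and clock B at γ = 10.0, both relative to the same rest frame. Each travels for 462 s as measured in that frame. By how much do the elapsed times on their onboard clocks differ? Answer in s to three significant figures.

|τ_A − τ_B| = 81.1 s

A: γ = 3.63; τ_A = 462/3.630 = 127.3 s.
B: γ = 10.0; τ_B = 462/10.00 = 46.20 s.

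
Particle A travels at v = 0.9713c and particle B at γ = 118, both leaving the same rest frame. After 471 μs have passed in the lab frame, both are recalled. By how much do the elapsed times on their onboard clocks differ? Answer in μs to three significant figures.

A: γ = 1/√(1 − 0.9713²) = 1/√0.05658 = 4.204; τ_A = 471/4.204 = 112.0 μs.
B: γ = 118; τ_B = 471/118.0 = 3.992 μs.

|τ_A − τ_B| = 108 μs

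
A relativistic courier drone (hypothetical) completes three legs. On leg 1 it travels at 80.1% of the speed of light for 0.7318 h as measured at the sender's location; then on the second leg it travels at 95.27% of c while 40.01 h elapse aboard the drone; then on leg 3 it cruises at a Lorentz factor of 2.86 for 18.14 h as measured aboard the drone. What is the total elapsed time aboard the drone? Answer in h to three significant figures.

τ = 58.6 h

Leg 1: β = 0.801; γ = 1/√(1 − 0.801²) = 1/√0.3584 = 1.670; τ_1 = 0.7318/1.670 = 0.4381 h.
Leg 2: 40.01 h is already measured aboard the drone.
Leg 3: 18.14 h is already measured aboard the drone.
Total: 0.4381 + 40.01 + 18.14 h.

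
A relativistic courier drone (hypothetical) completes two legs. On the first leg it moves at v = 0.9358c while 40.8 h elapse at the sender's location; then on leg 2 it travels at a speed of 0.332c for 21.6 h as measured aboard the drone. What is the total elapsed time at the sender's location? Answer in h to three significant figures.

Δt = 63.7 h

Leg 1: 40.8 h is already measured at the sender's location.
Leg 2: γ = 1/√(1 − 0.332²) = 1/√0.8898 = 1.060; Δt_2 = 1.060 × 21.6 = 22.90 h.
Total: 40.80 + 22.90 h.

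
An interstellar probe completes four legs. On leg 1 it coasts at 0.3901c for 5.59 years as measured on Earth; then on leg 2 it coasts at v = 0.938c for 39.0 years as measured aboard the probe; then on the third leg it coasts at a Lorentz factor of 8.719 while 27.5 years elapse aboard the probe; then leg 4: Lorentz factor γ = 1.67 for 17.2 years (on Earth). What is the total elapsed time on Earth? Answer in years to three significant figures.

Δt = 375 years

Leg 1: 5.59 years is already measured on Earth.
Leg 2: γ = 1/√(1 − 0.938²) = 1/√0.1202 = 2.885; Δt_2 = 2.885 × 39.0 = 112.5 years.
Leg 3: γ = 8.719; Δt_3 = 8.719 × 27.5 = 239.8 years.
Leg 4: 17.2 years is already measured on Earth.
Total: 5.590 + 112.5 + 239.8 + 17.20 years.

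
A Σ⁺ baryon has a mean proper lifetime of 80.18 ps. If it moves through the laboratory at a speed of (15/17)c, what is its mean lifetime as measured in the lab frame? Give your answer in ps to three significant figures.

γ = 1/√(1 − (15/17)²) = 17/8 = 2.125
The rest-frame lifetime is the proper time; the lab measures the dilated interval Δt = γτ₀ = 2.125 × 80.18 ps.

Δt = 170 ps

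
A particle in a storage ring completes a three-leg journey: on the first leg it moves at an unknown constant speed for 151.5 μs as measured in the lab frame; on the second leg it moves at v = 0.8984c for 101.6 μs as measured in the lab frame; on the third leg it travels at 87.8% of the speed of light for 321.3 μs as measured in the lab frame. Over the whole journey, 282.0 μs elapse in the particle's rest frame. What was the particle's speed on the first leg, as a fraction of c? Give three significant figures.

β = 0.834

Leg 1: speed unknown; τ_1 = 151.5/γ_1.
Leg 2: γ = 1/√(1 − 0.8984²) = 1/√0.1929 = 2.277; τ_2 = 101.6/2.277 = 44.62 μs.
Leg 3: β = 0.878; γ = 1/√(1 − 0.878²) = 1/√0.2291 = 2.089; τ_3 = 321.3/2.089 = 153.8 μs.
Total proper time: τ_1 + 44.62 + 153.8 = 282.0, so τ_1 = 282.0 − 198.4 = 83.59 μs.
γ_1 = 151.5/83.59 = 1.813; β = √(1 − 1/γ²) = √0.6956.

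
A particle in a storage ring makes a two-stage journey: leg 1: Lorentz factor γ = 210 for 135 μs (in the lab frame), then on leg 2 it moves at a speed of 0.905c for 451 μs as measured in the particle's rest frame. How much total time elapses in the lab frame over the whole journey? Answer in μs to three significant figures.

Leg 1: 135 μs is already measured in the lab frame.
Leg 2: γ = 1/√(1 − 0.905²) = 1/√0.1810 = 2.351; Δt_2 = 2.351 × 451 = 1060 μs.
Total: 135.0 + 1060 μs.

Δt = 1200 μs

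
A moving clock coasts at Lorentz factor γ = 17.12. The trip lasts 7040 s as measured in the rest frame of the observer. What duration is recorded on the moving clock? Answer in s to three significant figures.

γ = 17.12
The interval measured in the rest frame of the observer is the dilated one; the clock on the moving clock measures the proper time τ = Δt/γ = 7040/17.12 s.

τ = 411 s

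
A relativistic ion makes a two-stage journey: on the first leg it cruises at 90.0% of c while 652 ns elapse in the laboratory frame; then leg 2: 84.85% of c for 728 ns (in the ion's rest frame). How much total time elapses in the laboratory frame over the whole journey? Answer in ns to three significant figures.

Δt = 2030 ns

Leg 1: 652 ns is already measured in the laboratory frame.
Leg 2: β = 0.8485; γ = 1/√(1 − 0.8485²) = 1/√0.2800 = 1.890; Δt_2 = 1.890 × 728 = 1376 ns.
Total: 652.0 + 1376 ns.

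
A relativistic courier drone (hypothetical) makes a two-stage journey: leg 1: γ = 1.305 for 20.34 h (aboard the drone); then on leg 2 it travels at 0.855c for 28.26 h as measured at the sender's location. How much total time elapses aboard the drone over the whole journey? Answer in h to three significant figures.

τ = 35.0 h

Leg 1: 20.34 h is already measured aboard the drone.
Leg 2: γ = 1/√(1 − 0.855²) = 1/√0.2690 = 1.928; τ_2 = 28.26/1.928 = 14.66 h.
Total: 20.34 + 14.66 h.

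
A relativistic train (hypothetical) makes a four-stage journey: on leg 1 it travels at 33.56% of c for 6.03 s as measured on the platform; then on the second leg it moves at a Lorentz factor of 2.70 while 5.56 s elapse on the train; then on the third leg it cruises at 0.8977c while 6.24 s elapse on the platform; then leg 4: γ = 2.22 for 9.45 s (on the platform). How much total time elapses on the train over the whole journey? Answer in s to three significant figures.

Leg 1: β = 0.3356; γ = 1/√(1 − 0.3356²) = 1/√0.8874 = 1.062; τ_1 = 6.03/1.062 = 5.680 s.
Leg 2: 5.56 s is already measured on the train.
Leg 3: γ = 1/√(1 − 0.8977²) = 1/√0.1941 = 2.270; τ_3 = 6.24/2.270 = 2.749 s.
Leg 4: γ = 2.22; τ_4 = 9.45/2.220 = 4.257 s.
Total: 5.680 + 5.560 + 2.749 + 4.257 s.

τ = 18.2 s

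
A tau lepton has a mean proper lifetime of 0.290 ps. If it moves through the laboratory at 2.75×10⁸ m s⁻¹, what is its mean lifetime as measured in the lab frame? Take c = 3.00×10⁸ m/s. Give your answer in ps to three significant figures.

Δt = 0.726 ps

β = 2.75×10⁸/3.00×10⁸ = 0.9167; γ = 1/√(1 − 0.9167²) = 2.502
The rest-frame lifetime is the proper time; the lab measures the dilated interval Δt = γτ₀ = 2.502 × 0.290 ps.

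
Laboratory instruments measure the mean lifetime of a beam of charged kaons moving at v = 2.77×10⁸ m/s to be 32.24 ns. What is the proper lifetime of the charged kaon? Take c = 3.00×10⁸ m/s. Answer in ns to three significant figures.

τ₀ = 12.4 ns

β = 2.77×10⁸/3.00×10⁸ = 0.9233; γ = 1/√(1 − 0.9233²) = 2.604
The lab-frame lifetime is the dilated interval; the proper lifetime is τ₀ = Δt/γ = 32.24/2.604 ns.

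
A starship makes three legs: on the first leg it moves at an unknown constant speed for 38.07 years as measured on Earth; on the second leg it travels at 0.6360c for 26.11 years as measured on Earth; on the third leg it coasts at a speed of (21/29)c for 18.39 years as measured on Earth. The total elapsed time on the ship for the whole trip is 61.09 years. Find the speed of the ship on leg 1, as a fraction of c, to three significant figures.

β = 0.670

Leg 1: speed unknown; τ_1 = 38.07/γ_1.
Leg 2: γ = 1/√(1 − 0.6360²) = 1/√0.5955 = 1.296; τ_2 = 26.11/1.296 = 20.15 years.
Leg 3: γ = 1/√(1 − (21/29)²) = 29/20 = 1.450; τ_3 = 18.39/1.450 = 12.68 years.
Total proper time: τ_1 + 20.15 + 12.68 = 61.09, so τ_1 = 61.09 − 32.83 = 28.26 years.
γ_1 = 38.07/28.26 = 1.347; β = √(1 − 1/γ²) = √0.4490.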